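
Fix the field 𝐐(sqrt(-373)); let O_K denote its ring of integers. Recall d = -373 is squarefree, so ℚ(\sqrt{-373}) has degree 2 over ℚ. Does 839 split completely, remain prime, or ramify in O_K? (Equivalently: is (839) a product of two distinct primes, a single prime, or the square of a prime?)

inert — (839) stays prime in O_K

-373 mod 4 = 3, hence disc K = 4·(-373) = -1492 and O_K = ℤ[√-373].
disc(K) = -1492 is not divisible by 839; 839 is unramified.
Euler's criterion: (-373)^419 mod 839 = 838. Thus (-373|839) = -1.
d is a non-residue mod p, hence 839 remains inert in O_K.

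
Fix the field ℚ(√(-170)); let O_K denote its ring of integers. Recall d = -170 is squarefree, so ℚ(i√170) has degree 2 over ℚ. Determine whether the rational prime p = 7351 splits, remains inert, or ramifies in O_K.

split — (7351) = 𝔭₁𝔭₂ with 𝔭₁ ≠ 𝔭₂

-170 mod 4 = 2, hence disc K = 4·(-170) = -680 and O_K = ℤ[√-170].
Since gcd(7351, -680) = 1 the prime 7351 does not ramify.
Euler's criterion: (-170)^3675 mod 7351 = 1. Thus (-170|7351) = 1.
d is a quadratic residue mod p, hence 7351 splits in O_K.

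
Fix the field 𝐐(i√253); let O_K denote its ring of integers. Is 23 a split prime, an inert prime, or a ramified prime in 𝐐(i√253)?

-253 mod 4 = 3, hence disc K = 4·(-253) = -1012 and O_K = ℤ[√-253].
disc(K) = -1012 = 23·(-44), so p = 23 is ramified.

ramifies in O_K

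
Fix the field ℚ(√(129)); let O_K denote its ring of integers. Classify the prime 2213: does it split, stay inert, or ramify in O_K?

2213 splits in O_K

129 mod 4 = 1, hence disc K = 129 and O_K = ℤ[(1+√129)/2].
disc(K) = 129 is not divisible by 2213; 2213 is unramified.
Legendre symbol by Euler's criterion: (129/2213) ≡ 129^1106 ≡ 1 (mod 2213), i.e. (129/2213) = 1.
Legendre symbol 1 ⇒ 2213 is split.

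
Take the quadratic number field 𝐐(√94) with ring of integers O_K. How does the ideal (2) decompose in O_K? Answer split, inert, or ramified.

Since 94 ≢ 1 mod 4, the ring of integers is ℤ[√94] with discriminant 4·94 = 376.
2 divides disc(K) = 376, so 2 ramifies.

2 is ramified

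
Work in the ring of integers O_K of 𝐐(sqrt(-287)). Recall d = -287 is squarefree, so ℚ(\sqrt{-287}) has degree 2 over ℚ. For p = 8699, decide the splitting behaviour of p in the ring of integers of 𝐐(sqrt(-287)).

-287 mod 4 = 1, hence disc K = -287 and O_K = ℤ[(1+√-287)/2].
Since gcd(8699, -287) = 1 the prime 8699 does not ramify.
Euler's criterion: (-287)^4349 mod 8699 = 1. Thus (-287|8699) = 1.
d is a quadratic residue mod p, hence 8699 splits in O_K.

p splits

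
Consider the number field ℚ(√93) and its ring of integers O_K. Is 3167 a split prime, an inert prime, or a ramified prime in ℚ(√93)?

3167 remains inert

93 mod 4 = 1, hence disc K = 93 and O_K = ℤ[(1+√93)/2].
3167 ∤ 93, so 3167 is unramified.
Euler's criterion: 93^1583 mod 3167 = 3166. Thus (93|3167) = -1.
(93/3167) = -1, so 3167 is inert.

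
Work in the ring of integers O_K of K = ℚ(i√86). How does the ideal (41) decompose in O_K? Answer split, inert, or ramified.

Since -86 ≢ 1 mod 4, the ring of integers is ℤ[√-86] with discriminant 4·(-86) = -344.
Since gcd(41, -344) = 1 the prime 41 does not ramify.
(-86/41) = 37^20 mod 41 = 1, giving Legendre symbol 1.
Legendre symbol 1 ⇒ 41 is split.

split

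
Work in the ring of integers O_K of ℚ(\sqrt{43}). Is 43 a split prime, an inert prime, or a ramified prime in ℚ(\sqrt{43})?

Since 43 ≢ 1 mod 4, the ring of integers is ℤ[√43] with discriminant 4·43 = 172.
43 divides disc(K) = 172, so 43 ramifies.

ramified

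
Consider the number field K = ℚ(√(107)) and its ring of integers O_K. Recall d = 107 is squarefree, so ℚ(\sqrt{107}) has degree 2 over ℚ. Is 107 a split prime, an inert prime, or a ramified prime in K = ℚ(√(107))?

ramified

107 mod 4 = 3, hence disc K = 4·107 = 428 and O_K = ℤ[√107].
107 divides disc(K) = 428, so 107 ramifies.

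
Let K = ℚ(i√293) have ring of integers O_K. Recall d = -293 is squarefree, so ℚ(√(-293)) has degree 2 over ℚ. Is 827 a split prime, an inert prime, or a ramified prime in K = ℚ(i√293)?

827 splits in O_K

d = -293 ≡ 3 (mod 4), so O_K = ℤ[√-293] and disc(K) = 4d = -1172.
disc(K) = -1172 is not divisible by 827; 827 is unramified.
Euler's criterion: (-293)^413 mod 827 = 1. Thus (-293|827) = 1.
Legendre symbol 1 ⇒ 827 is split.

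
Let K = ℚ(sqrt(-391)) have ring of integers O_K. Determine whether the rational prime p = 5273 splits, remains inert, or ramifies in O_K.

Since -391 ≡ 1 mod 4, the ring of integers is ℤ[(1+√-391)/2] with discriminant -391.
5273 ∤ -391, so 5273 is unramified.
Compute (-391/5273) via Euler: 4882^((5273-1)/2) mod 5273 = 5272, so (-391/5273) = -1.
Legendre symbol -1 ⇒ 5273 is inert.

inert — (5273) stays prime in O_K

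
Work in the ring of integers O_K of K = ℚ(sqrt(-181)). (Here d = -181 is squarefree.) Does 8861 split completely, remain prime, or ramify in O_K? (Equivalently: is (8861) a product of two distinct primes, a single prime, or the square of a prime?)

8861 remains inert

d = -181 ≡ 3 (mod 4), so O_K = ℤ[√-181] and disc(K) = 4d = -724.
Since gcd(8861, -724) = 1 the prime 8861 does not ramify.
Euler's criterion: (-181)^4430 mod 8861 = 8860. Thus (-181|8861) = -1.
Legendre symbol -1 ⇒ 8861 is inert.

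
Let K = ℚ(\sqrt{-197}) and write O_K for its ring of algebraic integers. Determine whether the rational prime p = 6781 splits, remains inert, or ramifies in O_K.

Since -197 ≢ 1 mod 4, the ring of integers is ℤ[√-197] with discriminant 4·(-197) = -788.
Since gcd(6781, -788) = 1 the prime 6781 does not ramify.
Euler's criterion: (-197)^3390 mod 6781 = 1. Thus (-197|6781) = 1.
Legendre symbol 1 ⇒ 6781 is split.

split — (6781) = 𝔭₁𝔭₂ with 𝔭₁ ≠ 𝔭₂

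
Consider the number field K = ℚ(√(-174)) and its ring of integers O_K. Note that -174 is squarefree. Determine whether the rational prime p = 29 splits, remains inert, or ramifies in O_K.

Since -174 ≢ 1 mod 4, the ring of integers is ℤ[√-174] with discriminant 4·(-174) = -696.
Ramification test: 29 | -696. The prime 29 ramifies in K.

ramifies in O_K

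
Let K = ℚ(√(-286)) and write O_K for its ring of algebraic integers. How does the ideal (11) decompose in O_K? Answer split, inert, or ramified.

p ramifies

Since -286 ≢ 1 mod 4, the ring of integers is ℤ[√-286] with discriminant 4·(-286) = -1144.
Ramification test: 11 | -1144. The prime 11 ramifies in K.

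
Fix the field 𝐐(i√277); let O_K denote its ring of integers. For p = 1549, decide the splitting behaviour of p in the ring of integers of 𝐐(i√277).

splits completely

d = -277 ≡ 3 (mod 4), so O_K = ℤ[√-277] and disc(K) = 4d = -1108.
Since gcd(1549, -1108) = 1 the prime 1549 does not ramify.
(-277/1549) = 1272^774 mod 1549 = 1, giving Legendre symbol 1.
(-277/1549) = 1, so 1549 splits.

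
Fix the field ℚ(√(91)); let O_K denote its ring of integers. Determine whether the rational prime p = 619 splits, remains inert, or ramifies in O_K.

619 remains inert

Since 91 ≢ 1 mod 4, the ring of integers is ℤ[√91] with discriminant 4·91 = 364.
disc(K) = 364 is not divisible by 619; 619 is unramified.
Legendre symbol by Euler's criterion: (91/619) ≡ 91^309 ≡ 618 (mod 619), i.e. (91/619) = -1.
(91/619) = -1, so 619 is inert.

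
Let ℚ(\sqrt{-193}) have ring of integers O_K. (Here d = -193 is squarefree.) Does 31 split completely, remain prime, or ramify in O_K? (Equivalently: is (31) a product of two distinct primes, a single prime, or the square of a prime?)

-193 mod 4 = 3, hence disc K = 4·(-193) = -772 and O_K = ℤ[√-193].
disc(K) = -772 is not divisible by 31; 31 is unramified.
Euler's criterion: (-193)^15 mod 31 = 30. Thus (-193|31) = -1.
d is a non-residue mod p, hence 31 remains inert in O_K.

inert — (31) stays prime in O_K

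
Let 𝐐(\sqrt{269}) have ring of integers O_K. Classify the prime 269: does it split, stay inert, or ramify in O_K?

269 mod 4 = 1, hence disc K = 269 and O_K = ℤ[(1+√269)/2].
Ramification test: 269 | 269. The prime 269 ramifies in K.

p ramifies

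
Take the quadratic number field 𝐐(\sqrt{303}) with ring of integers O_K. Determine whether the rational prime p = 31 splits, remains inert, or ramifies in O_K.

Since 303 ≢ 1 mod 4, the ring of integers is ℤ[√303] with discriminant 4·303 = 1212.
disc(K) = 1212 is not divisible by 31; 31 is unramified.
Legendre symbol by Euler's criterion: (303/31) ≡ 303^15 ≡ 30 (mod 31), i.e. (303/31) = -1.
d is a non-residue mod p, hence 31 remains inert in O_K.

31 remains inert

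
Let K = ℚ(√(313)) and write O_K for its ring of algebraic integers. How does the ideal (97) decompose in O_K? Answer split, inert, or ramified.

splits completely

Since 313 ≡ 1 mod 4, the ring of integers is ℤ[(1+√313)/2] with discriminant 313.
Since gcd(97, 313) = 1 the prime 97 does not ramify.
Euler's criterion: 313^48 mod 97 = 1. Thus (313|97) = 1.
Legendre symbol 1 ⇒ 97 is split.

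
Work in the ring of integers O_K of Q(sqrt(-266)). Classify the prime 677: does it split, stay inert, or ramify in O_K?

Since -266 ≢ 1 mod 4, the ring of integers is ℤ[√-266] with discriminant 4·(-266) = -1064.
disc(K) = -1064 is not divisible by 677; 677 is unramified.
Euler's criterion: (-266)^338 mod 677 = 676. Thus (-266|677) = -1.
d is a non-residue mod p, hence 677 remains inert in O_K.

remains prime (inert)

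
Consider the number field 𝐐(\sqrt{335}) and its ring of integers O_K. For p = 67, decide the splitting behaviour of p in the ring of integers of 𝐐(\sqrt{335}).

p ramifies

335 mod 4 = 3, hence disc K = 4·335 = 1340 and O_K = ℤ[√335].
67 divides disc(K) = 1340, so 67 ramifies.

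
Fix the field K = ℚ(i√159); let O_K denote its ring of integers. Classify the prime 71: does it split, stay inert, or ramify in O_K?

split

-159 mod 4 = 1, hence disc K = -159 and O_K = ℤ[(1+√-159)/2].
disc(K) = -159 is not divisible by 71; 71 is unramified.
Legendre symbol by Euler's criterion: (-159/71) ≡ (-159)^35 ≡ 1 (mod 71), i.e. (-159/71) = 1.
(-159/71) = 1, so 71 splits.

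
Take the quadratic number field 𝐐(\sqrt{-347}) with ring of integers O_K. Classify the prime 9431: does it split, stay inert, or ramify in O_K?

Since -347 ≡ 1 mod 4, the ring of integers is ℤ[(1+√-347)/2] with discriminant -347.
Since gcd(9431, -347) = 1 the prime 9431 does not ramify.
(-347/9431) = 9084^4715 mod 9431 = 9430, giving Legendre symbol -1.
(-347/9431) = -1, so 9431 is inert.

p is inert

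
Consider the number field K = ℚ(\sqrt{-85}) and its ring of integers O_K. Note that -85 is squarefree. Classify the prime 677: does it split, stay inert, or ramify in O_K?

split

d = -85 ≡ 3 (mod 4), so O_K = ℤ[√-85] and disc(K) = 4d = -340.
Since gcd(677, -340) = 1 the prime 677 does not ramify.
Compute (-85/677) via Euler: 592^((677-1)/2) mod 677 = 1, so (-85/677) = 1.
Legendre symbol 1 ⇒ 677 is split.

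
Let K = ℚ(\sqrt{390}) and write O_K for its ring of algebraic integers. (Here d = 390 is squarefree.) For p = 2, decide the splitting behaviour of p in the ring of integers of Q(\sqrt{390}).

390 mod 4 = 2, hence disc K = 4·390 = 1560 and O_K = ℤ[√390].
Ramification test: 2 | 1560. The prime 2 ramifies in K.

ramified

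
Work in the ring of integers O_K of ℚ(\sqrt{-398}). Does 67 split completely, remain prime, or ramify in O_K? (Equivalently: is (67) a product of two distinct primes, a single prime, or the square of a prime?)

p splits

-398 mod 4 = 2, hence disc K = 4·(-398) = -1592 and O_K = ℤ[√-398].
Since gcd(67, -1592) = 1 the prime 67 does not ramify.
Euler's criterion: (-398)^33 mod 67 = 1. Thus (-398|67) = 1.
(-398/67) = 1, so 67 splits.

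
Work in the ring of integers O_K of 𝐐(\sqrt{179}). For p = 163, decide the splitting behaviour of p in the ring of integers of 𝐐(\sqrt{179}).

split — (163) = 𝔭₁𝔭₂ with 𝔭₁ ≠ 𝔭₂

179 mod 4 = 3, hence disc K = 4·179 = 716 and O_K = ℤ[√179].
disc(K) = 716 is not divisible by 163; 163 is unramified.
Compute (179/163) via Euler: 16^((163-1)/2) mod 163 = 1, so (179/163) = 1.
(179/163) = 1, so 163 splits.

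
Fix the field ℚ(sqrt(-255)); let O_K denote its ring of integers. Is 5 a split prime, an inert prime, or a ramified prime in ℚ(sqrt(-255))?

5 is ramified

Since -255 ≡ 1 mod 4, the ring of integers is ℤ[(1+√-255)/2] with discriminant -255.
Ramification test: 5 | -255. The prime 5 ramifies in K.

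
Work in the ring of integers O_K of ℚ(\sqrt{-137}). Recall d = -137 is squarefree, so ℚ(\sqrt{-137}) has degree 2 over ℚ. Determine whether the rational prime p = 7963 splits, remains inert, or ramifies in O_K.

-137 mod 4 = 3, hence disc K = 4·(-137) = -548 and O_K = ℤ[√-137].
Since gcd(7963, -548) = 1 the prime 7963 does not ramify.
Legendre symbol by Euler's criterion: (-137/7963) ≡ (-137)^3981 ≡ 7962 (mod 7963), i.e. (-137/7963) = -1.
d is a non-residue mod p, hence 7963 remains inert in O_K.

p is inert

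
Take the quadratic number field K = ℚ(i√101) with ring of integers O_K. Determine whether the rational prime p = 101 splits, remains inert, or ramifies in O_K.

ramifies in O_K

-101 mod 4 = 3, hence disc K = 4·(-101) = -404 and O_K = ℤ[√-101].
disc(K) = -404 = 101·(-4), so p = 101 is ramified.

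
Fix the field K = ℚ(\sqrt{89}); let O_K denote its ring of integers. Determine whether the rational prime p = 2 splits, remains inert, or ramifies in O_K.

d = 89 ≡ 1 (mod 4), so O_K = ℤ[(1+√89)/2] and disc(K) = d = 89.
Since gcd(2, 89) = 1 the prime 2 does not ramify.
Checking d mod 8: 89 ≡ 1. Hence 2 is split in O_K.

split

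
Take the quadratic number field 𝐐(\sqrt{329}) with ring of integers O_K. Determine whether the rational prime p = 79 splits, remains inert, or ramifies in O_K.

Since 329 ≡ 1 mod 4, the ring of integers is ℤ[(1+√329)/2] with discriminant 329.
79 ∤ 329, so 79 is unramified.
Legendre symbol by Euler's criterion: (329/79) ≡ 329^39 ≡ 1 (mod 79), i.e. (329/79) = 1.
Legendre symbol 1 ⇒ 79 is split.

split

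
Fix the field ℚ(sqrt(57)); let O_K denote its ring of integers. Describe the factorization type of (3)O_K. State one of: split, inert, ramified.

d = 57 ≡ 1 (mod 4), so O_K = ℤ[(1+√57)/2] and disc(K) = d = 57.
disc(K) = 57 = 3·19, so p = 3 is ramified.

ramified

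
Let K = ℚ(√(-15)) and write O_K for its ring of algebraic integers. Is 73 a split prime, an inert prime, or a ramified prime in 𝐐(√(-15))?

73 remains inert

-15 mod 4 = 1, hence disc K = -15 and O_K = ℤ[(1+√-15)/2].
73 ∤ -15, so 73 is unramified.
Euler's criterion: (-15)^36 mod 73 = 72. Thus (-15|73) = -1.
Legendre symbol -1 ⇒ 73 is inert.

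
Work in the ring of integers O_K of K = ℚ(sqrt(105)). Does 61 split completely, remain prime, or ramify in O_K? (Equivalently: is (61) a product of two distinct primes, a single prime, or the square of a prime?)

remains prime (inert)

Since 105 ≡ 1 mod 4, the ring of integers is ℤ[(1+√105)/2] with discriminant 105.
61 ∤ 105, so 61 is unramified.
Compute (105/61) via Euler: 44^((61-1)/2) mod 61 = 60, so (105/61) = -1.
(105/61) = -1, so 61 is inert.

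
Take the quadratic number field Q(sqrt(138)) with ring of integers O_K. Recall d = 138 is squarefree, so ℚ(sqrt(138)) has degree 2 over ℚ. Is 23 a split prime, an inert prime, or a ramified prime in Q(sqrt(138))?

Since 138 ≢ 1 mod 4, the ring of integers is ℤ[√138] with discriminant 4·138 = 552.
disc(K) = 552 = 23·24, so p = 23 is ramified.

p ramifies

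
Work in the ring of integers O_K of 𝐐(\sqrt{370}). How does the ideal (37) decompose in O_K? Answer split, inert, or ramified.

Since 370 ≢ 1 mod 4, the ring of integers is ℤ[√370] with discriminant 4·370 = 1480.
Ramification test: 37 | 1480. The prime 37 ramifies in K.

p ramifies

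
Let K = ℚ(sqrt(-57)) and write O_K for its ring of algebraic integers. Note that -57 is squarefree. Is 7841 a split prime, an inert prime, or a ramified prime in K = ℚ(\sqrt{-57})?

Since -57 ≢ 1 mod 4, the ring of integers is ℤ[√-57] with discriminant 4·(-57) = -228.
Since gcd(7841, -228) = 1 the prime 7841 does not ramify.
Legendre symbol by Euler's criterion: (-57/7841) ≡ (-57)^3920 ≡ 1 (mod 7841), i.e. (-57/7841) = 1.
Legendre symbol 1 ⇒ 7841 is split.

split — (7841) = 𝔭₁𝔭₂ with 𝔭₁ ≠ 𝔭₂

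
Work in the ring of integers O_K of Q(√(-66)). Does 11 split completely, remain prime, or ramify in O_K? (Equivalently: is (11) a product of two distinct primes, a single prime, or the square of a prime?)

p ramifies

-66 mod 4 = 2, hence disc K = 4·(-66) = -264 and O_K = ℤ[√-66].
Ramification test: 11 | -264. The prime 11 ramifies in K.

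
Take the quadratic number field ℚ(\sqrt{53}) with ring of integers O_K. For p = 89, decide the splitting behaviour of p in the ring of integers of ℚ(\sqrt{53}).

53 mod 4 = 1, hence disc K = 53 and O_K = ℤ[(1+√53)/2].
89 ∤ 53, so 89 is unramified.
Legendre symbol by Euler's criterion: (53/89) ≡ 53^44 ≡ 1 (mod 89), i.e. (53/89) = 1.
(53/89) = 1, so 89 splits.

split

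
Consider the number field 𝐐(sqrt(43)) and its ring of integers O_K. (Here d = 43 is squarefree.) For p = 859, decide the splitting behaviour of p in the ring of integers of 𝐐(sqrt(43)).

split

d = 43 ≡ 3 (mod 4), so O_K = ℤ[√43] and disc(K) = 4d = 172.
Since gcd(859, 172) = 1 the prime 859 does not ramify.
(43/859) = 43^429 mod 859 = 1, giving Legendre symbol 1.
Legendre symbol 1 ⇒ 859 is split.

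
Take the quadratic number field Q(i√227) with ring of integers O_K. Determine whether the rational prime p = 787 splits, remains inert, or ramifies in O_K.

d = -227 ≡ 1 (mod 4), so O_K = ℤ[(1+√-227)/2] and disc(K) = d = -227.
disc(K) = -227 is not divisible by 787; 787 is unramified.
Compute (-227/787) via Euler: 560^((787-1)/2) mod 787 = 786, so (-227/787) = -1.
d is a non-residue mod p, hence 787 remains inert in O_K.

p is inert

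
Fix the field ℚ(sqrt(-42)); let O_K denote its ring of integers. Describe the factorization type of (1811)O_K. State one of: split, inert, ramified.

splits completely

Since -42 ≢ 1 mod 4, the ring of integers is ℤ[√-42] with discriminant 4·(-42) = -168.
Since gcd(1811, -168) = 1 the prime 1811 does not ramify.
Legendre symbol by Euler's criterion: (-42/1811) ≡ (-42)^905 ≡ 1 (mod 1811), i.e. (-42/1811) = 1.
Legendre symbol 1 ⇒ 1811 is split.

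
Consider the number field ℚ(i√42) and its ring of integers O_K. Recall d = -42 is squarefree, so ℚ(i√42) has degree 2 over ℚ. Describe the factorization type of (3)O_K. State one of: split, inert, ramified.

ramified — (3) = 𝔭²

-42 mod 4 = 2, hence disc K = 4·(-42) = -168 and O_K = ℤ[√-42].
disc(K) = -168 = 3·(-56), so p = 3 is ramified.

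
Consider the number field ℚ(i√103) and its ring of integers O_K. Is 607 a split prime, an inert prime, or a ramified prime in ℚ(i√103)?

Since -103 ≡ 1 mod 4, the ring of integers is ℤ[(1+√-103)/2] with discriminant -103.
607 ∤ -103, so 607 is unramified.
Legendre symbol by Euler's criterion: (-103/607) ≡ (-103)^303 ≡ 1 (mod 607), i.e. (-103/607) = 1.
d is a quadratic residue mod p, hence 607 splits in O_K.

splits completely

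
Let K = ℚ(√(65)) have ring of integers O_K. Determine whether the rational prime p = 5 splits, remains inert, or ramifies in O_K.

ramified

65 mod 4 = 1, hence disc K = 65 and O_K = ℤ[(1+√65)/2].
5 divides disc(K) = 65, so 5 ramifies.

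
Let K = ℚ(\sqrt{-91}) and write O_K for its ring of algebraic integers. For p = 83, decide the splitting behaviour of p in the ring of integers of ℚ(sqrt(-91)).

p splits

d = -91 ≡ 1 (mod 4), so O_K = ℤ[(1+√-91)/2] and disc(K) = d = -91.
Since gcd(83, -91) = 1 the prime 83 does not ramify.
Legendre symbol by Euler's criterion: (-91/83) ≡ (-91)^41 ≡ 1 (mod 83), i.e. (-91/83) = 1.
Legendre symbol 1 ⇒ 83 is split.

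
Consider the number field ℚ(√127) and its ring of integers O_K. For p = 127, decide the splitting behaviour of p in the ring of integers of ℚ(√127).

ramified — (127) = 𝔭²

Since 127 ≢ 1 mod 4, the ring of integers is ℤ[√127] with discriminant 4·127 = 508.
disc(K) = 508 = 127·4, so p = 127 is ramified.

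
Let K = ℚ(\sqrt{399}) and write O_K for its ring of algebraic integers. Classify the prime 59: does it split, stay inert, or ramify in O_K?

Since 399 ≢ 1 mod 4, the ring of integers is ℤ[√399] with discriminant 4·399 = 1596.
Since gcd(59, 1596) = 1 the prime 59 does not ramify.
(399/59) = 45^29 mod 59 = 1, giving Legendre symbol 1.
(399/59) = 1, so 59 splits.

split — (59) = 𝔭₁𝔭₂ with 𝔭₁ ≠ 𝔭₂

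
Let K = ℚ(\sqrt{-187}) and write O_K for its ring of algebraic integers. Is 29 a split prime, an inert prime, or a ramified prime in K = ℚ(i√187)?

-187 mod 4 = 1, hence disc K = -187 and O_K = ℤ[(1+√-187)/2].
disc(K) = -187 is not divisible by 29; 29 is unramified.
Legendre symbol by Euler's criterion: (-187/29) ≡ (-187)^14 ≡ 1 (mod 29), i.e. (-187/29) = 1.
Legendre symbol 1 ⇒ 29 is split.

split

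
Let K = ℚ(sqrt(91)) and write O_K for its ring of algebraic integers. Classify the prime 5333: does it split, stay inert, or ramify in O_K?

inert

d = 91 ≡ 3 (mod 4), so O_K = ℤ[√91] and disc(K) = 4d = 364.
Since gcd(5333, 364) = 1 the prime 5333 does not ramify.
Legendre symbol by Euler's criterion: (91/5333) ≡ 91^2666 ≡ 5332 (mod 5333), i.e. (91/5333) = -1.
Legendre symbol -1 ⇒ 5333 is inert.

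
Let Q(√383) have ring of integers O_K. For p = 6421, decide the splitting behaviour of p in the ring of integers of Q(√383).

split — (6421) = 𝔭₁𝔭₂ with 𝔭₁ ≠ 𝔭₂

383 mod 4 = 3, hence disc K = 4·383 = 1532 and O_K = ℤ[√383].
Since gcd(6421, 1532) = 1 the prime 6421 does not ramify.
Compute (383/6421) via Euler: 383^((6421-1)/2) mod 6421 = 1, so (383/6421) = 1.
Legendre symbol 1 ⇒ 6421 is split.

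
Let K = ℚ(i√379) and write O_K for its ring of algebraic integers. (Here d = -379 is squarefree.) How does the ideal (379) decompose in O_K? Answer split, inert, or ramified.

ramifies in O_K

Since -379 ≡ 1 mod 4, the ring of integers is ℤ[(1+√-379)/2] with discriminant -379.
Ramification test: 379 | -379. The prime 379 ramifies in K.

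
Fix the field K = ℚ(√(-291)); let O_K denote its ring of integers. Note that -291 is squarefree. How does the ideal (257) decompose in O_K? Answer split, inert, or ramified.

-291 mod 4 = 1, hence disc K = -291 and O_K = ℤ[(1+√-291)/2].
257 ∤ -291, so 257 is unramified.
(-291/257) = 223^128 mod 257 = 1, giving Legendre symbol 1.
d is a quadratic residue mod p, hence 257 splits in O_K.

splits completely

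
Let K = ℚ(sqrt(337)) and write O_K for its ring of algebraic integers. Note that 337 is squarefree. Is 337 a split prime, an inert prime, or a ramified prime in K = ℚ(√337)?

ramifies in O_K

337 mod 4 = 1, hence disc K = 337 and O_K = ℤ[(1+√337)/2].
disc(K) = 337 = 337·1, so p = 337 is ramified.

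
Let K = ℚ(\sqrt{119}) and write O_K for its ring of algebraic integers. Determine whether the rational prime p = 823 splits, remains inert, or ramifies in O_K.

splits completely

Since 119 ≢ 1 mod 4, the ring of integers is ℤ[√119] with discriminant 4·119 = 476.
Since gcd(823, 476) = 1 the prime 823 does not ramify.
Compute (119/823) via Euler: 119^((823-1)/2) mod 823 = 1, so (119/823) = 1.
(119/823) = 1, so 823 splits.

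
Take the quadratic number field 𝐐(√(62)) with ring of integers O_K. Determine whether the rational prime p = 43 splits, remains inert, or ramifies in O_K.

remains prime (inert)

62 mod 4 = 2, hence disc K = 4·62 = 248 and O_K = ℤ[√62].
Since gcd(43, 248) = 1 the prime 43 does not ramify.
Euler's criterion: 62^21 mod 43 = 42. Thus (62|43) = -1.
(62/43) = -1, so 43 is inert.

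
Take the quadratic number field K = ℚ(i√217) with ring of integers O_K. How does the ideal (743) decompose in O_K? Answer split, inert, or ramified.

d = -217 ≡ 3 (mod 4), so O_K = ℤ[√-217] and disc(K) = 4d = -868.
Since gcd(743, -868) = 1 the prime 743 does not ramify.
Euler's criterion: (-217)^371 mod 743 = 1. Thus (-217|743) = 1.
d is a quadratic residue mod p, hence 743 splits in O_K.

743 splits in O_K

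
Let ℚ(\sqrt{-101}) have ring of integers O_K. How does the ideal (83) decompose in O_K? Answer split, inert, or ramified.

split — (83) = 𝔭₁𝔭₂ with 𝔭₁ ≠ 𝔭₂

Since -101 ≢ 1 mod 4, the ring of integers is ℤ[√-101] with discriminant 4·(-101) = -404.
disc(K) = -404 is not divisible by 83; 83 is unramified.
Euler's criterion: (-101)^41 mod 83 = 1. Thus (-101|83) = 1.
(-101/83) = 1, so 83 splits.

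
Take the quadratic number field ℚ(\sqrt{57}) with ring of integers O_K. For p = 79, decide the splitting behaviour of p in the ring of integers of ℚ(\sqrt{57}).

d = 57 ≡ 1 (mod 4), so O_K = ℤ[(1+√57)/2] and disc(K) = d = 57.
disc(K) = 57 is not divisible by 79; 79 is unramified.
Legendre symbol by Euler's criterion: (57/79) ≡ 57^39 ≡ 78 (mod 79), i.e. (57/79) = -1.
Legendre symbol -1 ⇒ 79 is inert.

79 remains inert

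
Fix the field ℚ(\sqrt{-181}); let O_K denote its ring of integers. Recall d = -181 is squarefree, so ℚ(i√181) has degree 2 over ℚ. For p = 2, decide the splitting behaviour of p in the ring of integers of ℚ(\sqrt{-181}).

ramified — (2) = 𝔭²

d = -181 ≡ 3 (mod 4), so O_K = ℤ[√-181] and disc(K) = 4d = -724.
disc(K) = -724 = 2·(-362), so p = 2 is ramified.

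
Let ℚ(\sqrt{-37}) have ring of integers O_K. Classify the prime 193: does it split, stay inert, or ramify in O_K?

p is inert

d = -37 ≡ 3 (mod 4), so O_K = ℤ[√-37] and disc(K) = 4d = -148.
193 ∤ -148, so 193 is unramified.
Legendre symbol by Euler's criterion: (-37/193) ≡ (-37)^96 ≡ 192 (mod 193), i.e. (-37/193) = -1.
(-37/193) = -1, so 193 is inert.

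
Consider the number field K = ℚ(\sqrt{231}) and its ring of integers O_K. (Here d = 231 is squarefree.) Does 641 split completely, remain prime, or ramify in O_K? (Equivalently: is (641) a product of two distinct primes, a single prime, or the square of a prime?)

inert — (641) stays prime in O_K

d = 231 ≡ 3 (mod 4), so O_K = ℤ[√231] and disc(K) = 4d = 924.
641 ∤ 924, so 641 is unramified.
Euler's criterion: 231^320 mod 641 = 640. Thus (231|641) = -1.
d is a non-residue mod p, hence 641 remains inert in O_K.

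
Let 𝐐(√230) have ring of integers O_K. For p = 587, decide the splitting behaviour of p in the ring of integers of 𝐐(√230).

Since 230 ≢ 1 mod 4, the ring of integers is ℤ[√230] with discriminant 4·230 = 920.
587 ∤ 920, so 587 is unramified.
Legendre symbol by Euler's criterion: (230/587) ≡ 230^293 ≡ 586 (mod 587), i.e. (230/587) = -1.
Legendre symbol -1 ⇒ 587 is inert.

remains prime (inert)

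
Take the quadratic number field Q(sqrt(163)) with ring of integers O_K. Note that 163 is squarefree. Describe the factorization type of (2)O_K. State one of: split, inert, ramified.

2 is ramified

163 mod 4 = 3, hence disc K = 4·163 = 652 and O_K = ℤ[√163].
2 divides disc(K) = 652, so 2 ramifies.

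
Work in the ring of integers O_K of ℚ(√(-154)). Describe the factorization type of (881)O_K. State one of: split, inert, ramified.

-154 mod 4 = 2, hence disc K = 4·(-154) = -616 and O_K = ℤ[√-154].
881 ∤ -616, so 881 is unramified.
(-154/881) = 727^440 mod 881 = 880, giving Legendre symbol -1.
(-154/881) = -1, so 881 is inert.

inert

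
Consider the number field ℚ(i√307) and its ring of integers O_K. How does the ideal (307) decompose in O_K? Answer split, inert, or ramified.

d = -307 ≡ 1 (mod 4), so O_K = ℤ[(1+√-307)/2] and disc(K) = d = -307.
307 divides disc(K) = -307, so 307 ramifies.

ramified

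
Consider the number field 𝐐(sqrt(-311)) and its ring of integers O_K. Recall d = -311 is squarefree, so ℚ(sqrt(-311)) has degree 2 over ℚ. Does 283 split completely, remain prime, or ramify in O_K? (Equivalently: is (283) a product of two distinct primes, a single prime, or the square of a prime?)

Since -311 ≡ 1 mod 4, the ring of integers is ℤ[(1+√-311)/2] with discriminant -311.
283 ∤ -311, so 283 is unramified.
Legendre symbol by Euler's criterion: (-311/283) ≡ (-311)^141 ≡ 282 (mod 283), i.e. (-311/283) = -1.
(-311/283) = -1, so 283 is inert.

inert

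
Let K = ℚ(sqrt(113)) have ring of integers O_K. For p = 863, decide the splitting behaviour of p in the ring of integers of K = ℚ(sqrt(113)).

113 mod 4 = 1, hence disc K = 113 and O_K = ℤ[(1+√113)/2].
Since gcd(863, 113) = 1 the prime 863 does not ramify.
Euler's criterion: 113^431 mod 863 = 1. Thus (113|863) = 1.
Legendre symbol 1 ⇒ 863 is split.

863 splits in O_K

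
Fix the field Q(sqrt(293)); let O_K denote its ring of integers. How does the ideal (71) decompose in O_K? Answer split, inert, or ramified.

split

Since 293 ≡ 1 mod 4, the ring of integers is ℤ[(1+√293)/2] with discriminant 293.
Since gcd(71, 293) = 1 the prime 71 does not ramify.
Legendre symbol by Euler's criterion: (293/71) ≡ 293^35 ≡ 1 (mod 71), i.e. (293/71) = 1.
d is a quadratic residue mod p, hence 71 splits in O_K.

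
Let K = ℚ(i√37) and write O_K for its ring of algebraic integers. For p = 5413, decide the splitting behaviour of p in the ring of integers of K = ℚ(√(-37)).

d = -37 ≡ 3 (mod 4), so O_K = ℤ[√-37] and disc(K) = 4d = -148.
5413 ∤ -148, so 5413 is unramified.
(-37/5413) = 5376^2706 mod 5413 = 1, giving Legendre symbol 1.
Legendre symbol 1 ⇒ 5413 is split.

5413 splits in O_K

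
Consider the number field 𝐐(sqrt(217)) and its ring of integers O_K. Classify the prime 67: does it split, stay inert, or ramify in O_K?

p splits

217 mod 4 = 1, hence disc K = 217 and O_K = ℤ[(1+√217)/2].
Since gcd(67, 217) = 1 the prime 67 does not ramify.
Compute (217/67) via Euler: 16^((67-1)/2) mod 67 = 1, so (217/67) = 1.
(217/67) = 1, so 67 splits.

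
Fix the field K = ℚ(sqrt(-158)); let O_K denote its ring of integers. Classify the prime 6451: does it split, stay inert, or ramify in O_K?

6451 remains inert

-158 mod 4 = 2, hence disc K = 4·(-158) = -632 and O_K = ℤ[√-158].
Since gcd(6451, -632) = 1 the prime 6451 does not ramify.
(-158/6451) = 6293^3225 mod 6451 = 6450, giving Legendre symbol -1.
d is a non-residue mod p, hence 6451 remains inert in O_K.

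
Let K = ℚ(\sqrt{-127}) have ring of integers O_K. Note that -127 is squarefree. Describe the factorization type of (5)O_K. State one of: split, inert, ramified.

inert

d = -127 ≡ 1 (mod 4), so O_K = ℤ[(1+√-127)/2] and disc(K) = d = -127.
Since gcd(5, -127) = 1 the prime 5 does not ramify.
Euler's criterion: (-127)^2 mod 5 = 4. Thus (-127|5) = -1.
Legendre symbol -1 ⇒ 5 is inert.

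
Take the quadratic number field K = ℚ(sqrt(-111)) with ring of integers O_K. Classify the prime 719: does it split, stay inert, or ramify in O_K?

Since -111 ≡ 1 mod 4, the ring of integers is ℤ[(1+√-111)/2] with discriminant -111.
disc(K) = -111 is not divisible by 719; 719 is unramified.
Compute (-111/719) via Euler: 608^((719-1)/2) mod 719 = 718, so (-111/719) = -1.
d is a non-residue mod p, hence 719 remains inert in O_K.

inert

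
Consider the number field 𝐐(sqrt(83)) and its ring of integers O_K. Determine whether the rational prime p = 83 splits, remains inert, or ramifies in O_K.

d = 83 ≡ 3 (mod 4), so O_K = ℤ[√83] and disc(K) = 4d = 332.
disc(K) = 332 = 83·4, so p = 83 is ramified.

ramified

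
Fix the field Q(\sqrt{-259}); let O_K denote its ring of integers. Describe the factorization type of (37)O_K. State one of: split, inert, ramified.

37 is ramified

d = -259 ≡ 1 (mod 4), so O_K = ℤ[(1+√-259)/2] and disc(K) = d = -259.
Ramification test: 37 | -259. The prime 37 ramifies in K.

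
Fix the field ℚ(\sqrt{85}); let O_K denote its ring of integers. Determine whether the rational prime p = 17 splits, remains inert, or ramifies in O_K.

p ramifies

Since 85 ≡ 1 mod 4, the ring of integers is ℤ[(1+√85)/2] with discriminant 85.
disc(K) = 85 = 17·5, so p = 17 is ramified.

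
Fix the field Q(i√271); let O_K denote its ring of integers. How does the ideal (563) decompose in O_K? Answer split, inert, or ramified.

remains prime (inert)

-271 mod 4 = 1, hence disc K = -271 and O_K = ℤ[(1+√-271)/2].
563 ∤ -271, so 563 is unramified.
Compute (-271/563) via Euler: 292^((563-1)/2) mod 563 = 562, so (-271/563) = -1.
(-271/563) = -1, so 563 is inert.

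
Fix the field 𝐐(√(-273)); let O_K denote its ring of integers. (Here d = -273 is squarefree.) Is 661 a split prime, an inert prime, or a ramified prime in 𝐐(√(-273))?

splits completely

d = -273 ≡ 3 (mod 4), so O_K = ℤ[√-273] and disc(K) = 4d = -1092.
disc(K) = -1092 is not divisible by 661; 661 is unramified.
(-273/661) = 388^330 mod 661 = 1, giving Legendre symbol 1.
Legendre symbol 1 ⇒ 661 is split.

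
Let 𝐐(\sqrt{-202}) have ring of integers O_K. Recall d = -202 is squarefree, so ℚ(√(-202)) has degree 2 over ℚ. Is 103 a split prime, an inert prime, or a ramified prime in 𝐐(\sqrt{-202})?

-202 mod 4 = 2, hence disc K = 4·(-202) = -808 and O_K = ℤ[√-202].
103 ∤ -808, so 103 is unramified.
(-202/103) = 4^51 mod 103 = 1, giving Legendre symbol 1.
(-202/103) = 1, so 103 splits.

split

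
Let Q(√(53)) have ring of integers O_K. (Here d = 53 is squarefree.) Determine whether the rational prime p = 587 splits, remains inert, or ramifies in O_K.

53 mod 4 = 1, hence disc K = 53 and O_K = ℤ[(1+√53)/2].
disc(K) = 53 is not divisible by 587; 587 is unramified.
(53/587) = 53^293 mod 587 = 1, giving Legendre symbol 1.
d is a quadratic residue mod p, hence 587 splits in O_K.

split — (587) = 𝔭₁𝔭₂ with 𝔭₁ ≠ 𝔭₂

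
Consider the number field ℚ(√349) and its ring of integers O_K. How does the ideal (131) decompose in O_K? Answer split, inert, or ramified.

131 remains inert

349 mod 4 = 1, hence disc K = 349 and O_K = ℤ[(1+√349)/2].
disc(K) = 349 is not divisible by 131; 131 is unramified.
Euler's criterion: 349^65 mod 131 = 130. Thus (349|131) = -1.
Legendre symbol -1 ⇒ 131 is inert.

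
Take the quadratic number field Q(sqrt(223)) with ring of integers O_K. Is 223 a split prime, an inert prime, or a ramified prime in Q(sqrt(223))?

Since 223 ≢ 1 mod 4, the ring of integers is ℤ[√223] with discriminant 4·223 = 892.
Ramification test: 223 | 892. The prime 223 ramifies in K.

ramified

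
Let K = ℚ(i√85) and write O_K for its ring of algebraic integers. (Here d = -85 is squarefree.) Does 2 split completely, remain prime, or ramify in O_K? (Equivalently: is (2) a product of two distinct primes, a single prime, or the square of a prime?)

p ramifies

Since -85 ≢ 1 mod 4, the ring of integers is ℤ[√-85] with discriminant 4·(-85) = -340.
2 divides disc(K) = -340, so 2 ramifies.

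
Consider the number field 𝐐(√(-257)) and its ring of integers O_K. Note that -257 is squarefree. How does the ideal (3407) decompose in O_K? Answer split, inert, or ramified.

d = -257 ≡ 3 (mod 4), so O_K = ℤ[√-257] and disc(K) = 4d = -1028.
3407 ∤ -1028, so 3407 is unramified.
(-257/3407) = 3150^1703 mod 3407 = 1, giving Legendre symbol 1.
Legendre symbol 1 ⇒ 3407 is split.

split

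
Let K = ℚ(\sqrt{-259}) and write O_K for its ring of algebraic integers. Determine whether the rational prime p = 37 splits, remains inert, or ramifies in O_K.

p ramifies

d = -259 ≡ 1 (mod 4), so O_K = ℤ[(1+√-259)/2] and disc(K) = d = -259.
Ramification test: 37 | -259. The prime 37 ramifies in K.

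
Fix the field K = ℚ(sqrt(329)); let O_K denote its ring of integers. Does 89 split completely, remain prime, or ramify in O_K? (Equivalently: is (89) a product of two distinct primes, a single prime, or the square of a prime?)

329 mod 4 = 1, hence disc K = 329 and O_K = ℤ[(1+√329)/2].
disc(K) = 329 is not divisible by 89; 89 is unramified.
Euler's criterion: 329^44 mod 89 = 88. Thus (329|89) = -1.
(329/89) = -1, so 89 is inert.

inert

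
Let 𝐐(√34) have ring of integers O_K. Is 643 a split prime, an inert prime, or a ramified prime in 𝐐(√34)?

Since 34 ≢ 1 mod 4, the ring of integers is ℤ[√34] with discriminant 4·34 = 136.
643 ∤ 136, so 643 is unramified.
Compute (34/643) via Euler: 34^((643-1)/2) mod 643 = 1, so (34/643) = 1.
d is a quadratic residue mod p, hence 643 splits in O_K.

split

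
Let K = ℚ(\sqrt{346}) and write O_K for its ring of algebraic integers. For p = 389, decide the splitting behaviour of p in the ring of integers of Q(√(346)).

d = 346 ≡ 2 (mod 4), so O_K = ℤ[√346] and disc(K) = 4d = 1384.
389 ∤ 1384, so 389 is unramified.
Compute (346/389) via Euler: 346^((389-1)/2) mod 389 = 388, so (346/389) = -1.
(346/389) = -1, so 389 is inert.

389 remains inert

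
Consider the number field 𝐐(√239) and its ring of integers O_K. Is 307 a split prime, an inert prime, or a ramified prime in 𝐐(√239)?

d = 239 ≡ 3 (mod 4), so O_K = ℤ[√239] and disc(K) = 4d = 956.
307 ∤ 956, so 307 is unramified.
(239/307) = 239^153 mod 307 = 306, giving Legendre symbol -1.
(239/307) = -1, so 307 is inert.

inert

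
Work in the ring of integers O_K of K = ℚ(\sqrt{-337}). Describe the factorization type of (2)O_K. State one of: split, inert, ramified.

-337 mod 4 = 3, hence disc K = 4·(-337) = -1348 and O_K = ℤ[√-337].
Ramification test: 2 | -1348. The prime 2 ramifies in K.

2 is ramified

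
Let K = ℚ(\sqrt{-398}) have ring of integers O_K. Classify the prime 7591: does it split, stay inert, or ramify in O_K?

Since -398 ≢ 1 mod 4, the ring of integers is ℤ[√-398] with discriminant 4·(-398) = -1592.
Since gcd(7591, -1592) = 1 the prime 7591 does not ramify.
Compute (-398/7591) via Euler: 7193^((7591-1)/2) mod 7591 = 1, so (-398/7591) = 1.
Legendre symbol 1 ⇒ 7591 is split.

split — (7591) = 𝔭₁𝔭₂ with 𝔭₁ ≠ 𝔭₂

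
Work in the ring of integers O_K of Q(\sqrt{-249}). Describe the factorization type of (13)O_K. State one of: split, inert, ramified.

p is inert

d = -249 ≡ 3 (mod 4), so O_K = ℤ[√-249] and disc(K) = 4d = -996.
disc(K) = -996 is not divisible by 13; 13 is unramified.
Compute (-249/13) via Euler: 11^((13-1)/2) mod 13 = 12, so (-249/13) = -1.
Legendre symbol -1 ⇒ 13 is inert.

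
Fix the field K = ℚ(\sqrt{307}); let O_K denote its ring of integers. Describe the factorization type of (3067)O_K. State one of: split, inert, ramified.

remains prime (inert)

Since 307 ≢ 1 mod 4, the ring of integers is ℤ[√307] with discriminant 4·307 = 1228.
disc(K) = 1228 is not divisible by 3067; 3067 is unramified.
Euler's criterion: 307^1533 mod 3067 = 3066. Thus (307|3067) = -1.
Legendre symbol -1 ⇒ 3067 is inert.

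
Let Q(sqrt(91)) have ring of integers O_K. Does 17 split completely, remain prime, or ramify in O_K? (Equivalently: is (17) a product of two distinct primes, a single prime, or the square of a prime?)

inert — (17) stays prime in O_K

d = 91 ≡ 3 (mod 4), so O_K = ℤ[√91] and disc(K) = 4d = 364.
disc(K) = 364 is not divisible by 17; 17 is unramified.
Compute (91/17) via Euler: 6^((17-1)/2) mod 17 = 16, so (91/17) = -1.
d is a non-residue mod p, hence 17 remains inert in O_K.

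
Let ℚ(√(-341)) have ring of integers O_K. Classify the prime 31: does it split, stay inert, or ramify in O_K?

-341 mod 4 = 3, hence disc K = 4·(-341) = -1364 and O_K = ℤ[√-341].
disc(K) = -1364 = 31·(-44), so p = 31 is ramified.

ramifies in O_K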